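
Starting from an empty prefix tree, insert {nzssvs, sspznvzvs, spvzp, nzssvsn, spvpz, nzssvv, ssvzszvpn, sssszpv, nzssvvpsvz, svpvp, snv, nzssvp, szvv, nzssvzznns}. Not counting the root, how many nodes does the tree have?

54

Count nodes per top-level branch (shared prefixes stored once):
  'n'-branch (nzssvp, nzssvs, nzssvsn, nzssvv, nzssvvpsvz, nzssvzznns): 18 nodes
  's'-branch (snv, spvpz, spvzp, sspznvzvs, sssszpv, ssvzszvpn, svpvp, szvv): 36 nodes
Sum: 54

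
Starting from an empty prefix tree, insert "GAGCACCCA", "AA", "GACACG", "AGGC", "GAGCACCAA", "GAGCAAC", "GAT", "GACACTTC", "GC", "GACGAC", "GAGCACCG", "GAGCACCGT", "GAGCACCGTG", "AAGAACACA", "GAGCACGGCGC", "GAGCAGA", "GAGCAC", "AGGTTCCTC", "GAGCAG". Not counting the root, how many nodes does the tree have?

Insert word by word; a character creates a node only if that edge doesn't already exist:
  "GAGCACCCA" → 9 new (G, A, G, C, A, C, C, C, A)
  "AA" → 2 new (A, A)
  "GACACG" → prefix "GA" already present; 4 new (C, A, C, G)
  "AGGC" → prefix "A" already present; 3 new (G, G, C)
  "GAGCACCAA" → prefix "GAGCACC" already present; 2 new (A, A)
  "GAGCAAC" → prefix "GAGCA" already present; 2 new (A, C)
  "GAT" → prefix "GA" already present; 1 new (T)
  "GACACTTC" → prefix "GACAC" already present; 3 new (T, T, C)
  "GC" → prefix "G" already present; 1 new (C)
  "GACGAC" → prefix "GAC" already present; 3 new (G, A, C)
  "GAGCACCG" → prefix "GAGCACC" already present; 1 new (G)
  "GAGCACCGT" → prefix "GAGCACCG" already present; 1 new (T)
  "GAGCACCGTG" → prefix "GAGCACCGT" already present; 1 new (G)
  "AAGAACACA" → prefix "AA" already present; 7 new (G, A, A, C, A, C, A)
  "GAGCACGGCGC" → prefix "GAGCAC" already present; 5 new (G, G, C, G, C)
  "GAGCAGA" → prefix "GAGCA" already present; 2 new (G, A)
  "GAGCAC" → prefix "GAGCAC" already present; 0 new (none)
  "AGGTTCCTC" → prefix "AGG" already present; 6 new (T, T, C, C, T, C)
  "GAGCAG" → prefix "GAGCAG" already present; 0 new (none)
Total nodes = 9 + 2 + 4 + 3 + 2 + 2 + 1 + 3 + 1 + 3 + 1 + 1 + 1 + 7 + 5 + 2 + 0 + 6 + 0 = 53

53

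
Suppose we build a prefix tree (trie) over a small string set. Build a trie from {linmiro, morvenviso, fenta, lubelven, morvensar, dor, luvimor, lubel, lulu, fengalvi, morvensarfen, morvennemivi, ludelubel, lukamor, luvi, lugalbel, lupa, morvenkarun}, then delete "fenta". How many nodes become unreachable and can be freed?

2

A node on "fenta"'s path can go only if nothing else ends at it or branches off below it.
The suffix "ta" (2 nodes) is used only by "fenta"; the node for "fen" still has the child "g", so pruning stops there.
Nodes removed: 2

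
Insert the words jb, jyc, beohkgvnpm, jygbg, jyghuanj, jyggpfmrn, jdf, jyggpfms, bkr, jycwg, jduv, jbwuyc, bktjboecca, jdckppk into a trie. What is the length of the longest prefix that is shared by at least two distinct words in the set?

7

The deepest shared node is where two words last agree before diverging.
"jyggpfmrn" and "jyggpfms" agree on "jyggpfm" (7 characters) before diverging; nothing deeper is shared.
Longest shared-prefix length: 7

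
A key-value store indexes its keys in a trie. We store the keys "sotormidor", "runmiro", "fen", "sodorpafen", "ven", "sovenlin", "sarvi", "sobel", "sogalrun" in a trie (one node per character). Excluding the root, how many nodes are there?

50

Count nodes per top-level branch (shared prefixes stored once):
  'f'-branch (fen): 3 nodes
  'r'-branch (runmiro): 7 nodes
  's'-branch (sarvi, sobel, sodorpafen, sogalrun, sotormidor, sovenlin): 37 nodes
  'v'-branch (ven): 3 nodes
Sum: 50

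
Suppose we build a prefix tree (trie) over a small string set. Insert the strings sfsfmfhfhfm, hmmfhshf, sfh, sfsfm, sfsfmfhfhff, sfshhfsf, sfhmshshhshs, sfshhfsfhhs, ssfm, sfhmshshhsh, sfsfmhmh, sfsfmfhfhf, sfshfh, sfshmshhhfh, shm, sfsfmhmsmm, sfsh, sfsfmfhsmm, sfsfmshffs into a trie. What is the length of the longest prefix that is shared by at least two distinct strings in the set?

11

The deepest shared node is where two words last agree before diverging.
"sfhmshshhsh" and "sfhmshshhshs" agree on "sfhmshshhsh" (11 characters) before diverging; nothing deeper is shared.
Longest shared-prefix length: 11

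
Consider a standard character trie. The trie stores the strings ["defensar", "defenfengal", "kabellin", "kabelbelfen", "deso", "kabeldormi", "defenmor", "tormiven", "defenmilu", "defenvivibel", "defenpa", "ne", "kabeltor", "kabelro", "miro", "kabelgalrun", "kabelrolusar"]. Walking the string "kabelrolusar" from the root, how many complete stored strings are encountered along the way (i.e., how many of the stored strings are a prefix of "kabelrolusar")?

Check each prefix of "kabelrolusar" against the stored set — each match is an end-marker on the path.
Prefixes of the query that are stored words: "kabelro", "kabelrolusar"
Count: 2

2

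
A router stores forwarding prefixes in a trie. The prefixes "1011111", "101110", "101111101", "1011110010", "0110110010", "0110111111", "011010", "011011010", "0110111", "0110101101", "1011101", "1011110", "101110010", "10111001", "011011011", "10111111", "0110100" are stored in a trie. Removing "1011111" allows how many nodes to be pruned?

0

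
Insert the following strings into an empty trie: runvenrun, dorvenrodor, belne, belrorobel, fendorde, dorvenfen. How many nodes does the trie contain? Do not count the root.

43

Trace insertions, counting only characters that open a new branch:
  "runvenrun" → 9 new (r, u, n, v, e, n, r, u, n)
  "dorvenrodor" → 11 new (d, o, r, v, e, n, r, o, d, o, r)
  "belne" → 5 new (b, e, l, n, e)
  "belrorobel" → prefix "bel" already present; 7 new (r, o, r, o, b, e, l)
  "fendorde" → 8 new (f, e, n, d, o, r, d, e)
  "dorvenfen" → prefix "dorven" already present; 3 new (f, e, n)
Total nodes = 9 + 11 + 5 + 7 + 8 + 3 = 43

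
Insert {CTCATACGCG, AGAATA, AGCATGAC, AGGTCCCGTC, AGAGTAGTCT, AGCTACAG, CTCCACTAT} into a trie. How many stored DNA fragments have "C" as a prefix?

Traverse to the node for "C", then collect every word in that subtree.
Matches: "CTCATACGCG", "CTCCACTAT"
Count: 2

2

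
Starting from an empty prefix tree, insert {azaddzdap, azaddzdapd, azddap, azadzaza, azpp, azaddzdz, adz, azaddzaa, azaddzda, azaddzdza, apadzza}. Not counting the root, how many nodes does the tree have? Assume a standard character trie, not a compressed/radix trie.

Trie structure (* marks end of a word):
(root)
└─ a
   ├─ d
   │  └─ z *
   ├─ p
   │  └─ a
   │     └─ d
   │        └─ z
   │           └─ z
   │              └─ a *
   └─ z
      ├─ a
      │  └─ d
      │     ├─ d
      │     │  └─ z
      │     │     ├─ a
      │     │     │  └─ a *
      │     │     └─ d
      │     │        ├─ a *
      │     │        │  └─ p *
      │     │        │     └─ d *
      │     │        └─ z *
      │     │           └─ a *
      │     └─ z
      │        └─ a
      │           └─ z
      │              └─ a *
      ├─ d
      │  └─ d
      │     └─ a
      │        └─ p *
      └─ p
         └─ p *
Counting every labelled node above: 32.

32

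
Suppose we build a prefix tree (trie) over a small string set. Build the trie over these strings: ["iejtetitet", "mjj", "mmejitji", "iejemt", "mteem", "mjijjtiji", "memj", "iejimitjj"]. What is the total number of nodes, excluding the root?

43

For each word, the new-node count is its length minus the longest prefix already in the trie:
  "iejtetitet" → 10 new (i, e, j, t, e, t, i, t, e, t)
  "mjj" → 3 new (m, j, j)
  "mmejitji" → prefix "m" already present; 7 new (m, e, j, i, t, j, i)
  "iejemt" → prefix "iej" already present; 3 new (e, m, t)
  "mteem" → prefix "m" already present; 4 new (t, e, e, m)
  "mjijjtiji" → prefix "mj" already present; 7 new (i, j, j, t, i, j, i)
  "memj" → prefix "m" already present; 3 new (e, m, j)
  "iejimitjj" → prefix "iej" already present; 6 new (i, m, i, t, j, j)
Total nodes = 10 + 3 + 7 + 3 + 4 + 7 + 3 + 6 = 43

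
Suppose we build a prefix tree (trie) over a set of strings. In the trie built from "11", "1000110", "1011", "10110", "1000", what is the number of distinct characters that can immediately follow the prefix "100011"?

1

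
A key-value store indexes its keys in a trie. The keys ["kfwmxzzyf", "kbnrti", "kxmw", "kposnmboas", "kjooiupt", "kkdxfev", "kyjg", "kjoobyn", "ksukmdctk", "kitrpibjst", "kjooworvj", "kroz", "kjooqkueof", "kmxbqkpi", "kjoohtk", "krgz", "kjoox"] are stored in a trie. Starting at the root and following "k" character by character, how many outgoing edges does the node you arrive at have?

11

The children of the "k" node are the distinct next characters among strings starting with "k".
Characters that immediately follow "k" among the stored strings: {b, f, i, j, k, m, p, r, s, x, y}.
That node has 11 child edges.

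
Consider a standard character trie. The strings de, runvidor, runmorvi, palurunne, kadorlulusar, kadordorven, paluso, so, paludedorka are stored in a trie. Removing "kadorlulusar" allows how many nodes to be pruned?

7

Walk "kadorlulusar" from the leaf back toward the root, removing each node that no remaining word uses.
The suffix "lulusar" (7 nodes) is used only by "kadorlulusar"; the node for "kador" still has the child "d", so pruning stops there.
Nodes removed: 7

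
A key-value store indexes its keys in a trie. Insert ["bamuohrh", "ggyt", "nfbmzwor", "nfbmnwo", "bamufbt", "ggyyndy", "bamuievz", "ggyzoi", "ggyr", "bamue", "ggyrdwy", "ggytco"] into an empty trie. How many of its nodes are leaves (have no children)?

Leaves are exactly the stored words that no other stored word extends.
Those words: "bamue", "bamufbt", "bamuievz", "bamuohrh", "ggyrdwy", "ggytco", "ggyyndy", "ggyzoi", "nfbmnwo", "nfbmzwor"
Leaf count: 10

10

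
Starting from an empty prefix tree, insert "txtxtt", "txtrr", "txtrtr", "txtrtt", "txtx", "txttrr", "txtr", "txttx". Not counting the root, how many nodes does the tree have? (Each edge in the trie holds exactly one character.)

Trie structure (* marks end of a word):
(root)
└─ t
   └─ x
      └─ t
         ├─ r *
         │  ├─ r *
         │  └─ t
         │     ├─ r *
         │     └─ t *
         ├─ t
         │  ├─ r
         │  │  └─ r *
         │  └─ x *
         └─ x *
            └─ t
               └─ t *
Counting every labelled node above: 15.

15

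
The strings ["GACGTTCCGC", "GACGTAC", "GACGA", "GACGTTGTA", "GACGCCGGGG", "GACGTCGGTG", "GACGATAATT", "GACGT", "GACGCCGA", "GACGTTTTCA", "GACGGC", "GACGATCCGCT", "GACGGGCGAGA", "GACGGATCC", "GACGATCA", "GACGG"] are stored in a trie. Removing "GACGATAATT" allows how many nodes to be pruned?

After clearing the end-marker at "GACGATAATT", prune upward until reaching a node still needed by another word.
The suffix "AATT" (4 nodes) is used only by "GACGATAATT"; the node for "GACGAT" still has the child "C", so pruning stops there.
Nodes removed: 4

4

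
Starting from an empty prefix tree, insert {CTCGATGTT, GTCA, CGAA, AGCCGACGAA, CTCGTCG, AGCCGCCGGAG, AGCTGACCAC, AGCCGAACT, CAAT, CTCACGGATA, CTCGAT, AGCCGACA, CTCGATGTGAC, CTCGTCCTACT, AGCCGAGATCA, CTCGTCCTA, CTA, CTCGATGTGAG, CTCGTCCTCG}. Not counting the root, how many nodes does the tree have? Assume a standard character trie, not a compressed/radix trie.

73

For each word, the new-node count is its length minus the longest prefix already in the trie:
  "CTCGATGTT" → 9 new (C, T, C, G, A, T, G, T, T)
  "GTCA" → 4 new (G, T, C, A)
  "CGAA" → prefix "C" already present; 3 new (G, A, A)
  "AGCCGACGAA" → 10 new (A, G, C, C, G, A, C, G, A, A)
  "CTCGTCG" → prefix "CTCG" already present; 3 new (T, C, G)
  "AGCCGCCGGAG" → prefix "AGCCG" already present; 6 new (C, C, G, G, A, G)
  "AGCTGACCAC" → prefix "AGC" already present; 7 new (T, G, A, C, C, A, C)
  "AGCCGAACT" → prefix "AGCCGA" already present; 3 new (A, C, T)
  "CAAT" → prefix "C" already present; 3 new (A, A, T)
  "CTCACGGATA" → prefix "CTC" already present; 7 new (A, C, G, G, A, T, A)
  "CTCGAT" → prefix "CTCGAT" already present; 0 new (none)
  "AGCCGACA" → prefix "AGCCGAC" already present; 1 new (A)
  "CTCGATGTGAC" → prefix "CTCGATGT" already present; 3 new (G, A, C)
  "CTCGTCCTACT" → prefix "CTCGTC" already present; 5 new (C, T, A, C, T)
  "AGCCGAGATCA" → prefix "AGCCGA" already present; 5 new (G, A, T, C, A)
  "CTCGTCCTA" → prefix "CTCGTCCTA" already present; 0 new (none)
  "CTA" → prefix "CT" already present; 1 new (A)
  "CTCGATGTGAG" → prefix "CTCGATGTGA" already present; 1 new (G)
  "CTCGTCCTCG" → prefix "CTCGTCCT" already present; 2 new (C, G)
Total nodes = 9 + 4 + 3 + 10 + 3 + 6 + 7 + 3 + 3 + 7 + 0 + 1 + 3 + 5 + 5 + 0 + 1 + 1 + 2 = 73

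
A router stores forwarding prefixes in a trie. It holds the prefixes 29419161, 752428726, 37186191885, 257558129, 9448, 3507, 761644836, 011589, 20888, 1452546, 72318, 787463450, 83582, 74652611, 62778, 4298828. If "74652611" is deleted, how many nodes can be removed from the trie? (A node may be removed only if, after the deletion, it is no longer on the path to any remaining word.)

7

A node on "74652611"'s path can go only if nothing else ends at it or branches off below it.
The suffix "4652611" (7 nodes) is used only by "74652611"; the node for "7" still has the child "5", so pruning stops there.
Nodes removed: 7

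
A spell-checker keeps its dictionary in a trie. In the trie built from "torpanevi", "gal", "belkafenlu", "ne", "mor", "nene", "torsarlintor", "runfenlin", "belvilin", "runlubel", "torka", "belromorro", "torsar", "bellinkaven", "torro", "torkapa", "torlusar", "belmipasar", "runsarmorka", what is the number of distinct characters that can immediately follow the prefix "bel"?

Follow the path "bel" to its node, then look at its outgoing edges.
Distinct next characters after "bel": k, l, m, r, v.
That node has 5 child edges.

5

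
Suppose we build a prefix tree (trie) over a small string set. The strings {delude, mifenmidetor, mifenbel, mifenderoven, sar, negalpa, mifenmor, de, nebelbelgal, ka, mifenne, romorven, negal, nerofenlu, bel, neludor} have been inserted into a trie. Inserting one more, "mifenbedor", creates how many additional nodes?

The longest prefix of "mifenbedor" already in the trie is "mifenbe" (length 7).
Each of the 3 remaining characters creates one node.

3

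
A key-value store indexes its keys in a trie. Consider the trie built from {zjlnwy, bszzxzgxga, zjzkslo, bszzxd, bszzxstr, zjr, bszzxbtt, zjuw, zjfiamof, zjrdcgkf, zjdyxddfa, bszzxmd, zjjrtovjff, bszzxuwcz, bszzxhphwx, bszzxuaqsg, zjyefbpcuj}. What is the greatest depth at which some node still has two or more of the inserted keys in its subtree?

6

The deepest shared node is where two words last agree before diverging.
e.g. "bszzxuaqsg" and "bszzxuwcz" share the prefix "bszzxu" of length 6; no pair shares a longer one.
Longest shared-prefix length: 6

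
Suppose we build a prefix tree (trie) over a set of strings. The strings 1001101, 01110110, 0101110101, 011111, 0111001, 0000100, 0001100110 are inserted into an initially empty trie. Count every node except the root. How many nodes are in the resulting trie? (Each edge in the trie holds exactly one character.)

Trie structure (* marks end of a word):
(root)
├─ 0
│  ├─ 0
│  │  └─ 0
│  │     ├─ 0
│  │     │  └─ 1
│  │     │     └─ 0
│  │     │        └─ 0 *
│  │     └─ 1
│  │        └─ 1
│  │           └─ 0
│  │              └─ 0
│  │                 └─ 1
│  │                    └─ 1
│  │                       └─ 0 *
│  └─ 1
│     ├─ 0
│     │  └─ 1
│     │     └─ 1
│     │        └─ 1
│     │           └─ 0
│     │              └─ 1
│     │                 └─ 0
│     │                    └─ 1 *
│     └─ 1
│        └─ 1
│           ├─ 0
│           │  ├─ 0
│           │  │  └─ 1 *
│           │  └─ 1
│           │     └─ 1
│           │        └─ 0 *
│           └─ 1
│              └─ 1 *
└─ 1
   └─ 0
      └─ 0
         └─ 1
            └─ 1
               └─ 0
                  └─ 1 *
Counting every labelled node above: 40.

40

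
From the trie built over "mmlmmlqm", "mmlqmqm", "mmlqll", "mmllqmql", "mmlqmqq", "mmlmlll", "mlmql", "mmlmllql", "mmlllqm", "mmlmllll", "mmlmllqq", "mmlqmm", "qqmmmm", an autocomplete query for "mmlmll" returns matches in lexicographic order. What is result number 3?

DFS of the "mmlmll" subtree visits, in order: "mmlmlll", "mmlmllll", "mmlmllql", "mmlmllqq"
Position 3: mmlmllql

mmlmllql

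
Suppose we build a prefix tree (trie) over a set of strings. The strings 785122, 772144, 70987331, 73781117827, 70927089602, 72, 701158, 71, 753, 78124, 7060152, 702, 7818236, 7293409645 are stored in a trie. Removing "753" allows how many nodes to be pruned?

2

A node on "753"'s path can go only if nothing else ends at it or branches off below it.
The suffix "53" (2 nodes) is used only by "753"; the node for "7" still has the child "8", so pruning stops there.
Nodes removed: 2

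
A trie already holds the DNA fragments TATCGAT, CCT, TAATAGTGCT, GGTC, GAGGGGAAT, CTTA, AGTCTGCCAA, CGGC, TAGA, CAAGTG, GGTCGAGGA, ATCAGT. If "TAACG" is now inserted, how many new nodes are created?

The longest prefix of "TAACG" already in the trie is "TAA" (length 3).
So 5 − 3 = 2 new nodes.

2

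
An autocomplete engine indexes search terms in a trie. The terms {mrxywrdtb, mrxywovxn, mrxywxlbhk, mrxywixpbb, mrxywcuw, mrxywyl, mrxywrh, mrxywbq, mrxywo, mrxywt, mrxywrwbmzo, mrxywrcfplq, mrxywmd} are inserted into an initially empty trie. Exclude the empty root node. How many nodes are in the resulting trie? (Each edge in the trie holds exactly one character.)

44

Count nodes per top-level branch (shared prefixes stored once):
  'm'-branch (mrxywbq, mrxywcuw, mrxywixpbb, mrxywmd, mrxywo, mrxywovxn, mrxywrcfplq, mrxywrdtb, mrxywrh, mrxywrwbmzo, mrxywt, mrxywxlbhk, mrxywyl): 44 nodes
Sum: 44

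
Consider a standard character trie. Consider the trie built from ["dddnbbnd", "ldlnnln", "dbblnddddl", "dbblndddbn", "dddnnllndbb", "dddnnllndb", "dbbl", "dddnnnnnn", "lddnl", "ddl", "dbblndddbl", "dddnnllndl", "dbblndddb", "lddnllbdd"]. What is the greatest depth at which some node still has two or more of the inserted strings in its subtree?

10

Equivalently: take the maximum, over all pairs, of their longest common prefix length.
"dddnnllndb" and "dddnnllndbb" agree on "dddnnllndb" (10 characters) before diverging; nothing deeper is shared.
Longest shared-prefix length: 10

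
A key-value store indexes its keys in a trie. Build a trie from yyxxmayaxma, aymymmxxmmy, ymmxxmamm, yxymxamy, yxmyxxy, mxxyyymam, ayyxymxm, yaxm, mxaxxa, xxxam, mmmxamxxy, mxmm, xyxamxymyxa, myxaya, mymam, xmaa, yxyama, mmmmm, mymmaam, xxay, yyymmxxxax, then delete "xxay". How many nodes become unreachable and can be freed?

2

A node on "xxay"'s path can go only if nothing else ends at it or branches off below it.
The suffix "ay" (2 nodes) is used only by "xxay"; the node for "xx" still has the child "x", so pruning stops there.
Nodes removed: 2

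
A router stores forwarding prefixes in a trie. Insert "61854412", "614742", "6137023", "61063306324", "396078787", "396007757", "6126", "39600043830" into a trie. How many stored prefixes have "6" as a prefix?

5

Walk to "6"; the words in its subtree are exactly those with that prefix.
Matches: "61063306324", "6126", "6137023", "614742", "61854412"
Count: 5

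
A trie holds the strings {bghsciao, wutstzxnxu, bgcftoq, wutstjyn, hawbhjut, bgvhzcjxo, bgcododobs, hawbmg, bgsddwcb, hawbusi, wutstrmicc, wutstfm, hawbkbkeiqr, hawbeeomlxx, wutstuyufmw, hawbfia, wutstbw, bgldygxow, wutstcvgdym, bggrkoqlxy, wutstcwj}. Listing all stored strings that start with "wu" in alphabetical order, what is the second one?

wutstcvgdym

Words with prefix "wu", in lexicographic order: "wutstbw", "wutstcvgdym", "wutstcwj", "wutstfm", "wutstjyn", "wutstrmicc", "wutstuyufmw", "wutstzxnxu"
Position 2: wutstcvgdym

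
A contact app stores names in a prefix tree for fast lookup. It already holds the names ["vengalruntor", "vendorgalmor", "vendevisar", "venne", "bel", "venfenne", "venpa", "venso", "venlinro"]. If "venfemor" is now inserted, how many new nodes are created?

3

Walking "venfemor" from the root, the first 5 characters ("venfe") follow existing edges; "m" is the first miss.
Each of the 3 remaining characters creates one node.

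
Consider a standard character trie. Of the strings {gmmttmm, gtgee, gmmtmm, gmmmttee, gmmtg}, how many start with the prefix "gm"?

Walk to "gm"; the words in its subtree are exactly those with that prefix.
Words under "gm": gmmmttee, gmmtg, gmmtmm, gmmttmm
Count: 4

4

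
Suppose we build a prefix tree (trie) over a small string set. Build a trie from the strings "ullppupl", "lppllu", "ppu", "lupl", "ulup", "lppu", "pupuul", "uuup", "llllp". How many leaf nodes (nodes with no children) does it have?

Leaves are exactly the stored words that no other stored word extends.
Those words: "llllp", "lppllu", "lppu", "lupl", "ppu", "pupuul", "ullppupl", "ulup", "uuup"
Leaf count: 9

9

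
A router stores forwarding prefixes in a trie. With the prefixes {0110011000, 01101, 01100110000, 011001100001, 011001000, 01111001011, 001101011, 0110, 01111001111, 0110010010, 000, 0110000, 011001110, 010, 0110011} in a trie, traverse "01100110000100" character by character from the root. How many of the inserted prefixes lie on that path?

Walk "01100110000100" from the root; an end-of-word marker is hit whenever a stored word is a prefix of "01100110000100".
Prefixes of the query that are stored words: "0110", "0110011", "0110011000", "01100110000", "011001100001"
Count: 5

5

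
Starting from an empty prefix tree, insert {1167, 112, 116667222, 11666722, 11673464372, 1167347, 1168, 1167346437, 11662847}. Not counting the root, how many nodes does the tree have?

Count nodes per top-level branch (shared prefixes stored once):
  '1'-branch (112, 11662847, 11666722, 116667222, 1167, 1167346437, 11673464372, 1167347, 1168): 24 nodes
Sum: 24

24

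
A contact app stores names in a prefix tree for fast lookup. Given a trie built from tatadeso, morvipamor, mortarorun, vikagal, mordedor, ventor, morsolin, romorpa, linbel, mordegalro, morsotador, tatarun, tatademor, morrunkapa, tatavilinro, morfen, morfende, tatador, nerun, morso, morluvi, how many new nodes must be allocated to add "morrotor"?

4

Walking "morrotor" from the root, the first 4 characters ("morr") follow existing edges; "o" is the first miss.
So 8 − 4 = 4 new nodes.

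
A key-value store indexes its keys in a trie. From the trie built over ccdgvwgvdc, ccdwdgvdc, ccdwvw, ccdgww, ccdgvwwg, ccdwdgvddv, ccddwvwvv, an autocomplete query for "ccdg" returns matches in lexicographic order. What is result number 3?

ccdgww

DFS of the "ccdg" subtree visits, in order: "ccdgvwgvdc", "ccdgvwwg", "ccdgww"
Position 3: ccdgww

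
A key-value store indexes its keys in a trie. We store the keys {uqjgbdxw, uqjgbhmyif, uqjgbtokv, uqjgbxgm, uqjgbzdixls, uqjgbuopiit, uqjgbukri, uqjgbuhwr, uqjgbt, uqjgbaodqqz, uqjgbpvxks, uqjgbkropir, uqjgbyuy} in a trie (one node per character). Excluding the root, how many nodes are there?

Count nodes per top-level branch (shared prefixes stored once):
  'u'-branch (uqjgbaodqqz, uqjgbdxw, uqjgbhmyif, uqjgbkropir, uqjgbpvxks, uqjgbt, uqjgbtokv, uqjgbuhwr, uqjgbukri, uqjgbuopiit, uqjgbxgm, uqjgbyuy, uqjgbzdixls): 58 nodes
Sum: 58

58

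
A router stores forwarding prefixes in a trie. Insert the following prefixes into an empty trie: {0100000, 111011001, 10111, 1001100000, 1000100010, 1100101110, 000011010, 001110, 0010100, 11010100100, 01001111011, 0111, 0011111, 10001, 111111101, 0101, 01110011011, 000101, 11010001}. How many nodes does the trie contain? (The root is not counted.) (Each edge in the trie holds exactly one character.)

For each word, the new-node count is its length minus the longest prefix already in the trie:
  "0100000" → 7 new (0, 1, 0, 0, 0, 0, 0)
  "111011001" → 9 new (1, 1, 1, 0, 1, 1, 0, 0, 1)
  "10111" → prefix "1" already present; 4 new (0, 1, 1, 1)
  "1001100000" → prefix "10" already present; 8 new (0, 1, 1, 0, 0, 0, 0, 0)
  "1000100010" → prefix "100" already present; 7 new (0, 1, 0, 0, 0, 1, 0)
  "1100101110" → prefix "11" already present; 8 new (0, 0, 1, 0, 1, 1, 1, 0)
  "000011010" → prefix "0" already present; 8 new (0, 0, 0, 1, 1, 0, 1, 0)
  "001110" → prefix "00" already present; 4 new (1, 1, 1, 0)
  "0010100" → prefix "001" already present; 4 new (0, 1, 0, 0)
  "11010100100" → prefix "110" already present; 8 new (1, 0, 1, 0, 0, 1, 0, 0)
  "01001111011" → prefix "0100" already present; 7 new (1, 1, 1, 1, 0, 1, 1)
  "0111" → prefix "01" already present; 2 new (1, 1)
  "0011111" → prefix "00111" already present; 2 new (1, 1)
  "10001" → prefix "10001" already present; 0 new (none)
  "111111101" → prefix "111" already present; 6 new (1, 1, 1, 1, 0, 1)
  "0101" → prefix "010" already present; 1 new (1)
  "01110011011" → prefix "0111" already present; 7 new (0, 0, 1, 1, 0, 1, 1)
  "000101" → prefix "000" already present; 3 new (1, 0, 1)
  "11010001" → prefix "11010" already present; 3 new (0, 0, 1)
Total nodes = 7 + 9 + 4 + 8 + 7 + 8 + 8 + 4 + 4 + 8 + 7 + 2 + 2 + 0 + 6 + 1 + 7 + 3 + 3 = 98

98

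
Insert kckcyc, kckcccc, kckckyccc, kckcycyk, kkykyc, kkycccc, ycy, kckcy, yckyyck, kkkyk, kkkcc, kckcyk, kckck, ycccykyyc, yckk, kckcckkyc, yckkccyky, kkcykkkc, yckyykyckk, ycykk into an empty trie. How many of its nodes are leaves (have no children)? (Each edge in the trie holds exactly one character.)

15

A leaf is a node with no children — equivalently, the end of a word that is not a proper prefix of any other stored word.
Those words: "kckcccc", "kckcckkyc", "kckckyccc", "kckcycyk", "kckcyk", "kkcykkkc", "kkkcc", "kkkyk", "kkycccc", "kkykyc", "ycccykyyc", "yckkccyky", "yckyyck", "yckyykyckk", "ycykk"
Leaf count: 15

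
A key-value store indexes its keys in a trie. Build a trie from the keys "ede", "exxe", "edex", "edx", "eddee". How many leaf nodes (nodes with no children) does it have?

4

Leaves are exactly the stored words that no other stored word extends.
Those words: "eddee", "edex", "edx", "exxe"
Leaf count: 4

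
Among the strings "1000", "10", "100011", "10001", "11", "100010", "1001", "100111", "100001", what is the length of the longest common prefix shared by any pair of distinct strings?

Look for the deepest trie node that still has at least two words in its subtree.
"10001" and "100010" agree on "10001" (5 characters) before diverging; nothing deeper is shared.
Longest shared-prefix length: 5

5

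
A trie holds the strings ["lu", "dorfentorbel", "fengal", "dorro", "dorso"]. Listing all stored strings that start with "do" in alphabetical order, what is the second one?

dorro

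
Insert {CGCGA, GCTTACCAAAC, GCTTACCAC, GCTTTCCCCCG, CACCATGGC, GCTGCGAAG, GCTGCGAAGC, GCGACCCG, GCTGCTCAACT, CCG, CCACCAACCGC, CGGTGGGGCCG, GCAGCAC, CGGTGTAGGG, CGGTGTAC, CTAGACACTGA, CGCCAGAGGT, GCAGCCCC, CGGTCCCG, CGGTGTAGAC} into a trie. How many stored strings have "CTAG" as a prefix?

1

Walk to "CTAG"; the words in its subtree are exactly those with that prefix.
Matches: "CTAGACACTGA"
Count: 1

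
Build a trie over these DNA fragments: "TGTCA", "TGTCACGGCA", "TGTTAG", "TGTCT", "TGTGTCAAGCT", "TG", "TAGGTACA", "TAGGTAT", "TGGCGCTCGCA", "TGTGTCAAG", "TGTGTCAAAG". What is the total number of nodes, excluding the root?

41

Count nodes per top-level branch (shared prefixes stored once):
  'T'-branch (TAGGTACA, TAGGTAT, TG, TGGCGCTCGCA, TGTCA, TGTCACGGCA, TGTCT, TGTGTCAAAG, TGTGTCAAG, TGTGTCAAGCT, TGTTAG): 41 nodes
Sum: 41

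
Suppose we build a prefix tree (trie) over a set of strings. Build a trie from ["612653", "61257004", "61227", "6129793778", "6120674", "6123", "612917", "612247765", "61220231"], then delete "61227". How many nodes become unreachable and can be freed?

After clearing the end-marker at "61227", prune upward until reaching a node still needed by another word.
The suffix "7" (1 node) is used only by "61227"; the node for "6122" still has the child "4", so pruning stops there.
Nodes removed: 1

1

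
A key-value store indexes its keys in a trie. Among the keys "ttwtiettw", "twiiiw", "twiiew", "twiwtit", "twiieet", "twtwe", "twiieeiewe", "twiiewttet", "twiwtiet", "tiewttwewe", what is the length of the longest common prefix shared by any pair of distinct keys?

6

The deepest shared node is where two words last agree before diverging.
e.g. "twiieeiewe" and "twiieet" share the prefix "twiiee" of length 6; no pair shares a longer one.
Longest shared-prefix length: 6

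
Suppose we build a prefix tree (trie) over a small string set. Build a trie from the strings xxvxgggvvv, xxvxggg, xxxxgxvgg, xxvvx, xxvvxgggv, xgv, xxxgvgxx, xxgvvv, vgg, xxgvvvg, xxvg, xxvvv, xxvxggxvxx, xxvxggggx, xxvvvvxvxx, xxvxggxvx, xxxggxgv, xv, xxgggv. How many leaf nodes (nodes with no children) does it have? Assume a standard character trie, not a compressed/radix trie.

14

A leaf is a node with no children — equivalently, the end of a word that is not a proper prefix of any other stored word.
Those words: "vgg", "xgv", "xv", "xxgggv", "xxgvvvg", "xxvg", "xxvvvvxvxx", "xxvvxgggv", "xxvxggggx", "xxvxgggvvv", "xxvxggxvxx", "xxxggxgv", "xxxgvgxx", "xxxxgxvgg"
Leaf count: 14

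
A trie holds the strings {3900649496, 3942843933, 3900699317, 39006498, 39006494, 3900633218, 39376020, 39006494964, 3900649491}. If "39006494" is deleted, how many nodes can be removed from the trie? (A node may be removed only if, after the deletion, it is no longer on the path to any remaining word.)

A node on "39006494"'s path can go only if nothing else ends at it or branches off below it.
Every node on "39006494" is still needed (e.g. by "3900649496"), so nothing is freed.
Nodes removed: 0

0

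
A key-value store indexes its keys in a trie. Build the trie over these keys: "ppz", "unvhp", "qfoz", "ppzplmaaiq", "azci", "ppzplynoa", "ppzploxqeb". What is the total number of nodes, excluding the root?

Trie structure (* marks end of a word):
(root)
├─ a
│  └─ z
│     └─ c
│        └─ i *
├─ p
│  └─ p
│     └─ z *
│        └─ p
│           └─ l
│              ├─ m
│              │  └─ a
│              │     └─ a
│              │        └─ i
│              │           └─ q *
│              ├─ o
│              │  └─ x
│              │     └─ q
│              │        └─ e
│              │           └─ b *
│              └─ y
│                 └─ n
│                    └─ o
│                       └─ a *
├─ q
│  └─ f
│     └─ o
│        └─ z *
└─ u
   └─ n
      └─ v
         └─ h
            └─ p *
Counting every labelled node above: 32.

32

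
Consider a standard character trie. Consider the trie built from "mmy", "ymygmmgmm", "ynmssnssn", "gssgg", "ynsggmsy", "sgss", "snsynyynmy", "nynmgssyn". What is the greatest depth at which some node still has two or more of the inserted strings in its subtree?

2

Equivalently: take the maximum, over all pairs, of their longest common prefix length.
"ynmssnssn" and "ynsggmsy" agree on "yn" (2 characters) before diverging; nothing deeper is shared.
Longest shared-prefix length: 2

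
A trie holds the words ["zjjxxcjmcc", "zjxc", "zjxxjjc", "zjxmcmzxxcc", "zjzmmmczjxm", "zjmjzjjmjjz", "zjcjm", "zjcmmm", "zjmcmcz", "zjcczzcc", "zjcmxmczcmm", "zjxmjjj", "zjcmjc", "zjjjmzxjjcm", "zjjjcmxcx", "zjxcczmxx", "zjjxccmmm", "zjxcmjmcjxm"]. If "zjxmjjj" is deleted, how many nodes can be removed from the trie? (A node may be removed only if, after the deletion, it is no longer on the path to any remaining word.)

3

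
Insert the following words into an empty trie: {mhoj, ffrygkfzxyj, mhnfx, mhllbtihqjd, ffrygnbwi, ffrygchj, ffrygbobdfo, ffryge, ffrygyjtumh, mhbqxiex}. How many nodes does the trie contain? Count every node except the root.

Count nodes per top-level branch (shared prefixes stored once):
  'f'-branch (ffrygbobdfo, ffrygchj, ffryge, ffrygkfzxyj, ffrygnbwi, ffrygyjtumh): 31 nodes
  'm'-branch (mhbqxiex, mhllbtihqjd, mhnfx, mhoj): 22 nodes
Sum: 53

53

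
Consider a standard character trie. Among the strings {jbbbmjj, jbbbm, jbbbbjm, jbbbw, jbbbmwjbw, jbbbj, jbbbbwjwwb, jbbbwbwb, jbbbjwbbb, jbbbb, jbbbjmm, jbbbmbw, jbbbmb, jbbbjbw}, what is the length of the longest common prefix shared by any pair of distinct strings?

6

Equivalently: take the maximum, over all pairs, of their longest common prefix length.
"jbbbmb" and "jbbbmbw" agree on "jbbbmb" (6 characters) before diverging; nothing deeper is shared.
Longest shared-prefix length: 6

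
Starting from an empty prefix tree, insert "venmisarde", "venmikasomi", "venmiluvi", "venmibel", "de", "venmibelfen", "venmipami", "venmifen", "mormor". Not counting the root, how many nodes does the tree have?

41

Count nodes per top-level branch (shared prefixes stored once):
  'd'-branch (de): 2 nodes
  'm'-branch (mormor): 6 nodes
  'v'-branch (venmibel, venmibelfen, venmifen, venmikasomi, venmiluvi, venmipami, venmisarde): 33 nodes
Sum: 41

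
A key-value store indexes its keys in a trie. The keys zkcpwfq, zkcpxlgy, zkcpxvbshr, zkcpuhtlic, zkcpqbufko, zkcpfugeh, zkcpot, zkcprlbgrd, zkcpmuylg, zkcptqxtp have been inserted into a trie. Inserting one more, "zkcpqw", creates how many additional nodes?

The longest prefix of "zkcpqw" already in the trie is "zkcpq" (length 5).
So 6 − 5 = 1 new nodes.

1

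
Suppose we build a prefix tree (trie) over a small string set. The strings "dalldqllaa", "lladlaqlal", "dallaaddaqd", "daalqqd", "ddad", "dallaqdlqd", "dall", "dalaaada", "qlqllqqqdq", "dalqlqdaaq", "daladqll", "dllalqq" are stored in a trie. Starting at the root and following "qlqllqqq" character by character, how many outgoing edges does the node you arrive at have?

1

The children of the "qlqllqqq" node are the distinct next characters among strings starting with "qlqllqqq".
Characters that immediately follow "qlqllqqq" among the stored strings: {d}.
That node has 1 child edge.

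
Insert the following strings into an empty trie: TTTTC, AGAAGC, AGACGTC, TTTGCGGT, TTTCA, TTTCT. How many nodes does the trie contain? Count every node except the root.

23

For each word, the new-node count is its length minus the longest prefix already in the trie:
  "TTTTC" → 5 new (T, T, T, T, C)
  "AGAAGC" → 6 new (A, G, A, A, G, C)
  "AGACGTC" → prefix "AGA" already present; 4 new (C, G, T, C)
  "TTTGCGGT" → prefix "TTT" already present; 5 new (G, C, G, G, T)
  "TTTCA" → prefix "TTT" already present; 2 new (C, A)
  "TTTCT" → prefix "TTTC" already present; 1 new (T)
Total nodes = 5 + 6 + 4 + 5 + 2 + 1 = 23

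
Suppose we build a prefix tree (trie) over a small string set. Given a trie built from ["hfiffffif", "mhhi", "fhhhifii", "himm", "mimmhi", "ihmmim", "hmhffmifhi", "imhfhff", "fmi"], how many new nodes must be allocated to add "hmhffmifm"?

Walking "hmhffmifm" from the root, the first 8 characters ("hmhffmif") follow existing edges; "m" is the first miss.
New nodes needed: |"hmhffmifm"| − 8 = 9 − 8 = 1.

1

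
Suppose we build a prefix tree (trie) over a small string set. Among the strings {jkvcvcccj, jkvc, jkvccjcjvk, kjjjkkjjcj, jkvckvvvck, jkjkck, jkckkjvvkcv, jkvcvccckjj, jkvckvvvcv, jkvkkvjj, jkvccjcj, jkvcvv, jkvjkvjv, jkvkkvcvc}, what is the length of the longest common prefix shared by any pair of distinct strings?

9

The deepest shared node is where two words last agree before diverging.
e.g. "jkvckvvvck" and "jkvckvvvcv" share the prefix "jkvckvvvc" of length 9; no pair shares a longer one.
Longest shared-prefix length: 9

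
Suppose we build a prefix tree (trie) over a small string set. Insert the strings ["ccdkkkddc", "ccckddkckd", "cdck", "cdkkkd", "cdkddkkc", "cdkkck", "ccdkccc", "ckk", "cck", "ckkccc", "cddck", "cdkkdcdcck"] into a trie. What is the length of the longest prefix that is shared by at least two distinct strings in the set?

4

Equivalently: take the maximum, over all pairs, of their longest common prefix length.
"ccdkccc" and "ccdkkkddc" agree on "ccdk" (4 characters) before diverging; nothing deeper is shared.
Longest shared-prefix length: 4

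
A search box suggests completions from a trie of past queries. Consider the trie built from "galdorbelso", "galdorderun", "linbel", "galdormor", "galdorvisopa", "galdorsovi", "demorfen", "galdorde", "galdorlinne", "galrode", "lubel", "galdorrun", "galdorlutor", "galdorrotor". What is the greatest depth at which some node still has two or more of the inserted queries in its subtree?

Look for the deepest trie node that still has at least two words in its subtree.
e.g. "galdorde" and "galdorderun" share the prefix "galdorde" of length 8; no pair shares a longer one.
Longest shared-prefix length: 8

8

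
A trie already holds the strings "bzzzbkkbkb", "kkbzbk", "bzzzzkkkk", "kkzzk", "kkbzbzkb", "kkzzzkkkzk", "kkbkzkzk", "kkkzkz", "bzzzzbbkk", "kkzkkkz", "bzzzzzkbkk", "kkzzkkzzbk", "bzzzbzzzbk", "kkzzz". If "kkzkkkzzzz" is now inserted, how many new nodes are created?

3

The longest prefix of "kkzkkkzzzz" already in the trie is "kkzkkkz" (length 7).
New nodes needed: |"kkzkkkzzzz"| − 7 = 10 − 7 = 3.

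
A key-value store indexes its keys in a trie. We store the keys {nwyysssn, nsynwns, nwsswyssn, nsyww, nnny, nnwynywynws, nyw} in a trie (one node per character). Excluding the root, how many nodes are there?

37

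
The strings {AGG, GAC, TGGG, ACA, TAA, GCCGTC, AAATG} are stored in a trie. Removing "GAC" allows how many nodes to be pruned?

A node on "GAC"'s path can go only if nothing else ends at it or branches off below it.
The suffix "AC" (2 nodes) is used only by "GAC"; the node for "G" still has the child "C", so pruning stops there.
Nodes removed: 2

2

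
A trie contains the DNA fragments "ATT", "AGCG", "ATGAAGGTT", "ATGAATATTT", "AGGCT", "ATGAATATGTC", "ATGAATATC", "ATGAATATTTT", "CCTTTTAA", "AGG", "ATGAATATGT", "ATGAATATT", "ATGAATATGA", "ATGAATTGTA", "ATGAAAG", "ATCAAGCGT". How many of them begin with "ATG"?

10

Walk to "ATG"; the words in its subtree are exactly those with that prefix.
Matches: "ATGAAAG", "ATGAAGGTT", "ATGAATATC", "ATGAATATGA", "ATGAATATGT", "ATGAATATGTC", "ATGAATATT", "ATGAATATTT", "ATGAATATTTT", "ATGAATTGTA"
Count: 10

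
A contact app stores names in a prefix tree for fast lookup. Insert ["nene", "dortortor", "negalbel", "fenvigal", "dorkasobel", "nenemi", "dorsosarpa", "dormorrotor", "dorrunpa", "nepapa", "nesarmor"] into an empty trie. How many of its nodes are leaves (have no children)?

A leaf is a node with no children — equivalently, the end of a word that is not a proper prefix of any other stored word.
Those words: "dorkasobel", "dormorrotor", "dorrunpa", "dorsosarpa", "dortortor", "fenvigal", "negalbel", "nenemi", "nepapa", "nesarmor"
Leaf count: 10

10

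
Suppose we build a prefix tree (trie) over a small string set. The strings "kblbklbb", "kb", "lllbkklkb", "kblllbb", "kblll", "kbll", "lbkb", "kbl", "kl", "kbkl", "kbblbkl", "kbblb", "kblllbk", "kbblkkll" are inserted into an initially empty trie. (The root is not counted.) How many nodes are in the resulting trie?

37

Trace insertions, counting only characters that open a new branch:
  "kblbklbb" → 8 new (k, b, l, b, k, l, b, b)
  "kb" → prefix "kb" already present; 0 new (none)
  "lllbkklkb" → 9 new (l, l, l, b, k, k, l, k, b)
  "kblllbb" → prefix "kbl" already present; 4 new (l, l, b, b)
  "kblll" → prefix "kblll" already present; 0 new (none)
  "kbll" → prefix "kbll" already present; 0 new (none)
  "lbkb" → prefix "l" already present; 3 new (b, k, b)
  "kbl" → prefix "kbl" already present; 0 new (none)
  "kl" → prefix "k" already present; 1 new (l)
  "kbkl" → prefix "kb" already present; 2 new (k, l)
  "kbblbkl" → prefix "kb" already present; 5 new (b, l, b, k, l)
  "kbblb" → prefix "kbblb" already present; 0 new (none)
  "kblllbk" → prefix "kblllb" already present; 1 new (k)
  "kbblkkll" → prefix "kbbl" already present; 4 new (k, k, l, l)
Total nodes = 8 + 0 + 9 + 4 + 0 + 0 + 3 + 0 + 1 + 2 + 5 + 0 + 1 + 4 = 37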